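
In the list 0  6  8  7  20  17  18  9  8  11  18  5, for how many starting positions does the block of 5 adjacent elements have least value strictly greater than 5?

0 6 8 7 20 → min 0
6 8 7 20 17 → min 6  > 5 ✓
8 7 20 17 18 → min 7  > 5 ✓
7 20 17 18 9 → min 7  > 5 ✓
20 17 18 9 8 → min 8  > 5 ✓
17 18 9 8 11 → min 8  > 5 ✓
18 9 8 11 18 → min 8  > 5 ✓
9 8 11 18 5 → min 5
6 windows satisfy the condition.

6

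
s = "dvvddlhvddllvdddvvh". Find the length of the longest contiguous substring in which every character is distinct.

4

[d] len 1
[d, v] len 2
[v] len 1
[v, d] len 2
[d] len 1
[d, l] len 2
[d, l, h] len 3
[d, l, h, v] len 4
[l, h, v, d] len 4
[d] len 1
[d, l] len 2
[l] len 1
[l, v] len 2
[l, v, d] len 3
[d] len 1
[d] len 1
[d, v] len 2
[v] len 1
[v, h] len 2
Longest all-distinct length: 4.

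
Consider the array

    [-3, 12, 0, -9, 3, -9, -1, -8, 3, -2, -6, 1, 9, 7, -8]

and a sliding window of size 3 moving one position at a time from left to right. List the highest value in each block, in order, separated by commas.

12, 12, 3, 3, 3, -1, 3, 3, 3, 1, 9, 9, 9

[-3, 12, 0] → max 12
[12, 0, -9] → max 12
[0, -9, 3] → max 3
[-9, 3, -9] → max 3
[3, -9, -1] → max 3
[-9, -1, -8] → max -1
[-1, -8, 3] → max 3
[-8, 3, -2] → max 3
[3, -2, -6] → max 3
[-2, -6, 1] → max 1
[-6, 1, 9] → max 9
[1, 9, 7] → max 9
[9, 7, -8] → max 9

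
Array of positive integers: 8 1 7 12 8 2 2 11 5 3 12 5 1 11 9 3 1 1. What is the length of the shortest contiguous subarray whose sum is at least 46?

7

add 8: running sum 8 < 46
add 1: running sum 9 < 46
add 7: running sum 16 < 46
add 12: running sum 28 < 46
add 8: running sum 36 < 46
add 2: running sum 38 < 46
add 2: running sum 40 < 46
add 11: shortest ending here [8, 1, 7, 12, 8, 2, 2, 11] sum 51, len 8
add 5: shortest ending here [7, 12, 8, 2, 2, 11, 5] sum 47, len 7
add 3: shortest ending here [7, 12, 8, 2, 2, 11, 5, 3] sum 50, len 8
add 12: shortest ending here [12, 8, 2, 2, 11, 5, 3, 12] sum 55, len 8
add 5: shortest ending here [8, 2, 2, 11, 5, 3, 12, 5] sum 48, len 8
add 1: shortest ending here [8, 2, 2, 11, 5, 3, 12, 5, 1] sum 49, len 9
add 11: shortest ending here [11, 5, 3, 12, 5, 1, 11] sum 48, len 7
add 9: shortest ending here [5, 3, 12, 5, 1, 11, 9] sum 46, len 7
add 3: shortest ending here [5, 3, 12, 5, 1, 11, 9, 3] sum 49, len 8
add 1: shortest ending here [5, 3, 12, 5, 1, 11, 9, 3, 1] sum 50, len 9
add 1: shortest ending here [3, 12, 5, 1, 11, 9, 3, 1, 1] sum 46, len 9
Shortest qualifying length: 7.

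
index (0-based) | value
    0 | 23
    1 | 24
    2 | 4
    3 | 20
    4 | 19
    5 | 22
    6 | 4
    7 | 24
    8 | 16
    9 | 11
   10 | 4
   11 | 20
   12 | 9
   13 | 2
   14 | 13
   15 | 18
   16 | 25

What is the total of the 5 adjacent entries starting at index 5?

Elements at indices 5..9: 22, 4, 24, 16, 11
sum(22, 4, 24, 16, 11) = 77

77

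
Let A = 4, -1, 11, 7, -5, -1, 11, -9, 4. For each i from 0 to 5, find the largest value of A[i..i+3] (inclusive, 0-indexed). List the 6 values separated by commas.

11, 11, 11, 11, 11, 11

Sliding a size-4 window across the 9 values:
(4, -1, 11, 7) → max 11
(-1, 11, 7, -5) → max 11
(11, 7, -5, -1) → max 11
(7, -5, -1, 11) → max 11
(-5, -1, 11, -9) → max 11
(-1, 11, -9, 4) → max 11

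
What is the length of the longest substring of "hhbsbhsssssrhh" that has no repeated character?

add h: [h] len 1
add h (repeat h, move left end past it): [h] len 1
add b: [h, b] len 2
add s: [h, b, s] len 3
add b (repeat b, move left end past it): [s, b] len 2
add h: [s, b, h] len 3
add s (repeat s, move left end past it): [b, h, s] len 3
add s (repeat s, move left end past it): [s] len 1
add s (repeat s, move left end past it): [s] len 1
add s (repeat s, move left end past it): [s] len 1
add s (repeat s, move left end past it): [s] len 1
add r: [s, r] len 2
add h: [s, r, h] len 3
add h (repeat h, move left end past it): [h] len 1
Longest all-distinct length: 3.

3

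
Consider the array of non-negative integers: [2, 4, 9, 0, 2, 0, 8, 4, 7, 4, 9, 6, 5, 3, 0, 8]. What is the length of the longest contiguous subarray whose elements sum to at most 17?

6

add 2: [2] sum 2, len 1
add 4: [2, 4] sum 6, len 2
add 9: [2, 4, 9] sum 15, len 3
add 0: [2, 4, 9, 0] sum 15, len 4
add 2: [2, 4, 9, 0, 2] sum 17, len 5
add 0: [2, 4, 9, 0, 2, 0] sum 17, len 6
add 8: [0, 2, 0, 8] sum 10, len 4
add 4: [0, 2, 0, 8, 4] sum 14, len 5
add 7: [4, 7] sum 11, len 2
add 4: [4, 7, 4] sum 15, len 3
add 9: [4, 9] sum 13, len 2
add 6: [9, 6] sum 15, len 2
add 5: [6, 5] sum 11, len 2
add 3: [6, 5, 3] sum 14, len 3
add 0: [6, 5, 3, 0] sum 14, len 4
add 8: [5, 3, 0, 8] sum 16, len 4
Longest length seen: 6.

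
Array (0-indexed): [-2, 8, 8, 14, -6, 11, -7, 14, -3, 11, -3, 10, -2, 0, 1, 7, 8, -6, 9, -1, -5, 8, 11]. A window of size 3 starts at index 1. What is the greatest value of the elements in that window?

14

Elements at indices 1..3: 8, 8, 14
max(8, 8, 14) = 14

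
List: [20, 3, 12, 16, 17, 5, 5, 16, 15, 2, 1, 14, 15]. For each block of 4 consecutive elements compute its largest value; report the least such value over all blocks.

15

Window maxs for each of the 10 positions:
[20, 3, 12, 16] → max 20
[3, 12, 16, 17] → max 17
[12, 16, 17, 5] → max 17
[16, 17, 5, 5] → max 17
[17, 5, 5, 16] → max 17
[5, 5, 16, 15] → max 16
[5, 16, 15, 2] → max 16
[16, 15, 2, 1] → max 16
[15, 2, 1, 14] → max 15
[2, 1, 14, 15] → max 15
Least of these is 15.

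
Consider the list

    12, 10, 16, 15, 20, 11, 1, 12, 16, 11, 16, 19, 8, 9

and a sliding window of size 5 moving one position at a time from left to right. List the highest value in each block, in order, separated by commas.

Sliding a size-5 window across the 14 values:
(12, 10, 16, 15, 20) → max 20
(10, 16, 15, 20, 11) → max 20
(16, 15, 20, 11, 1) → max 20
(15, 20, 11, 1, 12) → max 20
(20, 11, 1, 12, 16) → max 20
(11, 1, 12, 16, 11) → max 16
(1, 12, 16, 11, 16) → max 16
(12, 16, 11, 16, 19) → max 19
(16, 11, 16, 19, 8) → max 19
(11, 16, 19, 8, 9) → max 19

20, 20, 20, 20, 20, 16, 16, 19, 19, 19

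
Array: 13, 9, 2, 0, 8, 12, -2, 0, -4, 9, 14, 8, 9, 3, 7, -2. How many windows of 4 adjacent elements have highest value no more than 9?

4

13 9 2 0 → max 13
9 2 0 8 → max 9  ≤ 9 ✓
2 0 8 12 → max 12
0 8 12 -2 → max 12
8 12 -2 0 → max 12
12 -2 0 -4 → max 12
-2 0 -4 9 → max 9  ≤ 9 ✓
0 -4 9 14 → max 14
-4 9 14 8 → max 14
9 14 8 9 → max 14
14 8 9 3 → max 14
8 9 3 7 → max 9  ≤ 9 ✓
9 3 7 -2 → max 9  ≤ 9 ✓
4 windows satisfy the condition.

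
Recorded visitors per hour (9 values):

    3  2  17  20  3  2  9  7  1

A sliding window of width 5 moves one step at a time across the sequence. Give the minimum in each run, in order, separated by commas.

2, 2, 2, 2, 1

[3, 2, 17, 20, 3] → min 2
[2, 17, 20, 3, 2] → min 2
[17, 20, 3, 2, 9] → min 2
[20, 3, 2, 9, 7] → min 2
[3, 2, 9, 7, 1] → min 1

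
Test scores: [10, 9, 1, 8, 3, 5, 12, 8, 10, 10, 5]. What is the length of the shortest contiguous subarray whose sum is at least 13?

2

Extend right; whenever the sum reaches 13, record the length and shrink from the left:
add 10: running sum 10 < 13
end 1: [10, 9] sum 19, len 2
end 2: [10, 9, 1] sum 20, len 3
end 3: [9, 1, 8] sum 18, len 3
end 4: [9, 1, 8, 3] sum 21, len 4
end 5: [8, 3, 5] sum 16, len 3
end 6: [5, 12] sum 17, len 2
end 7: [12, 8] sum 20, len 2
end 8: [8, 10] sum 18, len 2
end 9: [10, 10] sum 20, len 2
end 10: [10, 5] sum 15, len 2
Shortest qualifying length: 2.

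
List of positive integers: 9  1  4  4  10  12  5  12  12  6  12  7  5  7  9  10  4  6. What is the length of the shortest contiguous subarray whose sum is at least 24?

add 9: running sum 9 < 24
add 1: running sum 10 < 24
add 4: running sum 14 < 24
add 4: running sum 18 < 24
end 4: [9, 1, 4, 4, 10] sum 28, len 5
end 5: [4, 10, 12] sum 26, len 3
end 6: [10, 12, 5] sum 27, len 3
end 7: [12, 5, 12] sum 29, len 3
end 8: [12, 12] sum 24, len 2
end 9: [12, 12, 6] sum 30, len 3
end 10: [12, 6, 12] sum 30, len 3
end 11: [6, 12, 7] sum 25, len 3
end 12: [12, 7, 5] sum 24, len 3
end 13: [12, 7, 5, 7] sum 31, len 4
end 14: [7, 5, 7, 9] sum 28, len 4
end 15: [7, 9, 10] sum 26, len 3
end 16: [7, 9, 10, 4] sum 30, len 4
end 17: [9, 10, 4, 6] sum 29, len 4
Shortest qualifying length: 2.

2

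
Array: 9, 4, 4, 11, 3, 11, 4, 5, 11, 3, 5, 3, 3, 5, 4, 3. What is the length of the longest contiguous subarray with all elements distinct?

4

add 9: [9] len 1
add 4: [9, 4] len 2
add 4 (repeat 4, move left end past it): [4] len 1
add 11: [4, 11] len 2
add 3: [4, 11, 3] len 3
add 11 (repeat 11, move left end past it): [3, 11] len 2
add 4: [3, 11, 4] len 3
add 5: [3, 11, 4, 5] len 4
add 11 (repeat 11, move left end past it): [4, 5, 11] len 3
add 3: [4, 5, 11, 3] len 4
add 5 (repeat 5, move left end past it): [11, 3, 5] len 3
add 3 (repeat 3, move left end past it): [5, 3] len 2
add 3 (repeat 3, move left end past it): [3] len 1
add 5: [3, 5] len 2
add 4: [3, 5, 4] len 3
add 3 (repeat 3, move left end past it): [5, 4, 3] len 3
Longest all-distinct length: 4.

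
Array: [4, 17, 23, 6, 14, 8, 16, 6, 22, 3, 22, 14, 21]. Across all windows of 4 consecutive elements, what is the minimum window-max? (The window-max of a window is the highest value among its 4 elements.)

16

Each size-4 window and its max:
[4, 17, 23, 6] → max 23
[17, 23, 6, 14] → max 23
[23, 6, 14, 8] → max 23
[6, 14, 8, 16] → max 16
[14, 8, 16, 6] → max 16
[8, 16, 6, 22] → max 22
[16, 6, 22, 3] → max 22
[6, 22, 3, 22] → max 22
[22, 3, 22, 14] → max 22
[3, 22, 14, 21] → max 22
Minimum of these is 16.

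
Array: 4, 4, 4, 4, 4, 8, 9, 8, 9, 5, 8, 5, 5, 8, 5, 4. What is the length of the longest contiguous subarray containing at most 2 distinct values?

6

[4] 1 distinct, len 1
[4, 4] 1 distinct, len 2
[4, 4, 4] 1 distinct, len 3
[4, 4, 4, 4] 1 distinct, len 4
[4, 4, 4, 4, 4] 1 distinct, len 5
[4, 4, 4, 4, 4, 8] 2 distinct, len 6
[8, 9] 2 distinct, len 2
[8, 9, 8] 2 distinct, len 3
[8, 9, 8, 9] 2 distinct, len 4
[9, 5] 2 distinct, len 2
[5, 8] 2 distinct, len 2
[5, 8, 5] 2 distinct, len 3
[5, 8, 5, 5] 2 distinct, len 4
[5, 8, 5, 5, 8] 2 distinct, len 5
[5, 8, 5, 5, 8, 5] 2 distinct, len 6
[5, 4] 2 distinct, len 2
Longest length with ≤2 distinct: 6.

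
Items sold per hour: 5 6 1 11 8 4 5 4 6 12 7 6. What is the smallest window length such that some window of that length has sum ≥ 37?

6

Extend right; whenever the sum reaches 37, record the length and shrink from the left:
add 5: running sum 5 < 37
add 6: running sum 11 < 37
add 1: running sum 12 < 37
add 11: running sum 23 < 37
add 8: running sum 31 < 37
add 4: running sum 35 < 37
end 6: [5, 6, 1, 11, 8, 4, 5] sum 40, len 7
end 7: [6, 1, 11, 8, 4, 5, 4] sum 39, len 7
end 8: [11, 8, 4, 5, 4, 6] sum 38, len 6
end 9: [8, 4, 5, 4, 6, 12] sum 39, len 6
end 10: [4, 5, 4, 6, 12, 7] sum 38, len 6
end 11: [5, 4, 6, 12, 7, 6] sum 40, len 6
Shortest qualifying length: 6.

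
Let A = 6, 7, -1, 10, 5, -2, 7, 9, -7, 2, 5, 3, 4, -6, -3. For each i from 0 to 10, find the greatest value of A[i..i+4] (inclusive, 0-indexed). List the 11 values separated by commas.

10, 10, 10, 10, 9, 9, 9, 9, 5, 5, 5

(6, 7, -1, 10, 5) → max 10
(7, -1, 10, 5, -2) → max 10
(-1, 10, 5, -2, 7) → max 10
(10, 5, -2, 7, 9) → max 10
(5, -2, 7, 9, -7) → max 9
(-2, 7, 9, -7, 2) → max 9
(7, 9, -7, 2, 5) → max 9
(9, -7, 2, 5, 3) → max 9
(-7, 2, 5, 3, 4) → max 5
(2, 5, 3, 4, -6) → max 5
(5, 3, 4, -6, -3) → max 5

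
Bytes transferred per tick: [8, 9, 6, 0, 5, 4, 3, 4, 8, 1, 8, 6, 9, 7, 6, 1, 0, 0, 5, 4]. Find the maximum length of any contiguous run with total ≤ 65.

Extend to the right; shrink from the left whenever the sum exceeds 65:
add 8: [8] sum 8, len 1
add 9: [8, 9] sum 17, len 2
add 6: [8, 9, 6] sum 23, len 3
add 0: [8, 9, 6, 0] sum 23, len 4
add 5: [8, 9, 6, 0, 5] sum 28, len 5
add 4: [8, 9, 6, 0, 5, 4] sum 32, len 6
add 3: [8, 9, 6, 0, 5, 4, 3] sum 35, len 7
add 4: [8, 9, 6, 0, 5, 4, 3, 4] sum 39, len 8
add 8: [8, 9, 6, 0, 5, 4, 3, 4, 8] sum 47, len 9
add 1: [8, 9, 6, 0, 5, 4, 3, 4, 8, 1] sum 48, len 10
add 8: [8, 9, 6, 0, 5, 4, 3, 4, 8, 1, 8] sum 56, len 11
add 6: [8, 9, 6, 0, 5, 4, 3, 4, 8, 1, 8, 6] sum 62, len 12
add 9: [9, 6, 0, 5, 4, 3, 4, 8, 1, 8, 6, 9] sum 63, len 12
add 7: [6, 0, 5, 4, 3, 4, 8, 1, 8, 6, 9, 7] sum 61, len 12
add 6: [0, 5, 4, 3, 4, 8, 1, 8, 6, 9, 7, 6] sum 61, len 12
add 1: [0, 5, 4, 3, 4, 8, 1, 8, 6, 9, 7, 6, 1] sum 62, len 13
add 0: [0, 5, 4, 3, 4, 8, 1, 8, 6, 9, 7, 6, 1, 0] sum 62, len 14
add 0: [0, 5, 4, 3, 4, 8, 1, 8, 6, 9, 7, 6, 1, 0, 0] sum 62, len 15
add 5: [4, 3, 4, 8, 1, 8, 6, 9, 7, 6, 1, 0, 0, 5] sum 62, len 14
add 4: [3, 4, 8, 1, 8, 6, 9, 7, 6, 1, 0, 0, 5, 4] sum 62, len 14
Longest length seen: 15.

15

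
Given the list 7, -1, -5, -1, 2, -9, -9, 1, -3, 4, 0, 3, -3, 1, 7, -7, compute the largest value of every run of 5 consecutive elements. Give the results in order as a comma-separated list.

7, 2, 2, 2, 2, 4, 4, 4, 4, 4, 7, 7

7 -1 -5 -1 2 → max 7
-1 -5 -1 2 -9 → max 2
-5 -1 2 -9 -9 → max 2
-1 2 -9 -9 1 → max 2
2 -9 -9 1 -3 → max 2
-9 -9 1 -3 4 → max 4
-9 1 -3 4 0 → max 4
1 -3 4 0 3 → max 4
-3 4 0 3 -3 → max 4
4 0 3 -3 1 → max 4
0 3 -3 1 7 → max 7
3 -3 1 7 -7 → max 7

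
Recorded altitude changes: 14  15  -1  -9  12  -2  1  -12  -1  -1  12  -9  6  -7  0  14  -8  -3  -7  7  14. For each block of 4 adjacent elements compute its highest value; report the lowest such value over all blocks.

1

(14, 15, -1, -9) → max 15
(15, -1, -9, 12) → max 15
(-1, -9, 12, -2) → max 12
(-9, 12, -2, 1) → max 12
(12, -2, 1, -12) → max 12
(-2, 1, -12, -1) → max 1
(1, -12, -1, -1) → max 1
(-12, -1, -1, 12) → max 12
(-1, -1, 12, -9) → max 12
(-1, 12, -9, 6) → max 12
(12, -9, 6, -7) → max 12
(-9, 6, -7, 0) → max 6
(6, -7, 0, 14) → max 14
(-7, 0, 14, -8) → max 14
(0, 14, -8, -3) → max 14
(14, -8, -3, -7) → max 14
(-8, -3, -7, 7) → max 7
(-3, -7, 7, 14) → max 14
Lowest of these is 1.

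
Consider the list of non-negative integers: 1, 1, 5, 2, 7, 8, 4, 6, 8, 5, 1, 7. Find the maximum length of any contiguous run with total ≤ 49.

Extend to the right; shrink from the left whenever the sum exceeds 49:
add 1: [1] sum 1, len 1
add 1: [1, 1] sum 2, len 2
add 5: [1, 1, 5] sum 7, len 3
add 2: [1, 1, 5, 2] sum 9, len 4
add 7: [1, 1, 5, 2, 7] sum 16, len 5
add 8: [1, 1, 5, 2, 7, 8] sum 24, len 6
add 4: [1, 1, 5, 2, 7, 8, 4] sum 28, len 7
add 6: [1, 1, 5, 2, 7, 8, 4, 6] sum 34, len 8
add 8: [1, 1, 5, 2, 7, 8, 4, 6, 8] sum 42, len 9
add 5: [1, 1, 5, 2, 7, 8, 4, 6, 8, 5] sum 47, len 10
add 1: [1, 1, 5, 2, 7, 8, 4, 6, 8, 5, 1] sum 48, len 11
add 7: [2, 7, 8, 4, 6, 8, 5, 1, 7] sum 48, len 9
Longest length seen: 11.

11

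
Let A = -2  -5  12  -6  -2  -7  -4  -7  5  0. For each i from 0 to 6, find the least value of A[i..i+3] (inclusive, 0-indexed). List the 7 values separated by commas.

-6, -6, -7, -7, -7, -7, -7

[-2, -5, 12, -6] → min -6
[-5, 12, -6, -2] → min -6
[12, -6, -2, -7] → min -7
[-6, -2, -7, -4] → min -7
[-2, -7, -4, -7] → min -7
[-7, -4, -7, 5] → min -7
[-4, -7, 5, 0] → min -7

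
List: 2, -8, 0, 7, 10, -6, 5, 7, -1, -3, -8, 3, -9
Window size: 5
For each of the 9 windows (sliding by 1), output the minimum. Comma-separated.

[2, -8, 0, 7, 10] → min -8
[-8, 0, 7, 10, -6] → min -8
[0, 7, 10, -6, 5] → min -6
[7, 10, -6, 5, 7] → min -6
[10, -6, 5, 7, -1] → min -6
[-6, 5, 7, -1, -3] → min -6
[5, 7, -1, -3, -8] → min -8
[7, -1, -3, -8, 3] → min -8
[-1, -3, -8, 3, -9] → min -9

-8, -8, -6, -6, -6, -6, -8, -8, -9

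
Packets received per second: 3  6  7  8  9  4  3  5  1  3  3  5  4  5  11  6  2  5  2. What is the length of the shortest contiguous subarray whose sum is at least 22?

add 3: running sum 3 < 22
add 6: running sum 9 < 22
add 7: running sum 16 < 22
end 3: [3, 6, 7, 8] sum 24, len 4
end 4: [7, 8, 9] sum 24, len 3
end 5: [7, 8, 9, 4] sum 28, len 4
end 6: [8, 9, 4, 3] sum 24, len 4
end 7: [8, 9, 4, 3, 5] sum 29, len 5
end 8: [9, 4, 3, 5, 1] sum 22, len 5
end 9: [9, 4, 3, 5, 1, 3] sum 25, len 6
end 10: [9, 4, 3, 5, 1, 3, 3] sum 28, len 7
end 11: [4, 3, 5, 1, 3, 3, 5] sum 24, len 7
end 12: [3, 5, 1, 3, 3, 5, 4] sum 24, len 7
end 13: [5, 1, 3, 3, 5, 4, 5] sum 26, len 7
end 14: [5, 4, 5, 11] sum 25, len 4
end 15: [5, 11, 6] sum 22, len 3
end 16: [5, 11, 6, 2] sum 24, len 4
end 17: [11, 6, 2, 5] sum 24, len 4
end 18: [11, 6, 2, 5, 2] sum 26, len 5
Shortest qualifying length: 3.

3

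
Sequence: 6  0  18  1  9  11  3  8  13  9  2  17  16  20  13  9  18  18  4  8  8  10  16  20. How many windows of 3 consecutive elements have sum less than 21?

2

(6, 0, 18) → sum 24
(0, 18, 1) → sum 19  < 21 ✓
(18, 1, 9) → sum 28
(1, 9, 11) → sum 21
(9, 11, 3) → sum 23
(11, 3, 8) → sum 22
(3, 8, 13) → sum 24
(8, 13, 9) → sum 30
(13, 9, 2) → sum 24
(9, 2, 17) → sum 28
(2, 17, 16) → sum 35
(17, 16, 20) → sum 53
(16, 20, 13) → sum 49
(20, 13, 9) → sum 42
(13, 9, 18) → sum 40
(9, 18, 18) → sum 45
(18, 18, 4) → sum 40
(18, 4, 8) → sum 30
(4, 8, 8) → sum 20  < 21 ✓
(8, 8, 10) → sum 26
(8, 10, 16) → sum 34
(10, 16, 20) → sum 46
2 windows satisfy the condition.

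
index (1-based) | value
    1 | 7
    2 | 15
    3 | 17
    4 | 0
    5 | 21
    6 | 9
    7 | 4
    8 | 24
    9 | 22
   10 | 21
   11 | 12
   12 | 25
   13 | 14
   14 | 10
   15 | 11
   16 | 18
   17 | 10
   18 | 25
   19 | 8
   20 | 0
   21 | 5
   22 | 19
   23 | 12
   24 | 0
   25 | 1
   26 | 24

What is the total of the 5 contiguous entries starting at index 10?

82

Elements at indices 10..14: 21, 12, 25, 14, 10
sum(21, 12, 25, 14, 10) = 82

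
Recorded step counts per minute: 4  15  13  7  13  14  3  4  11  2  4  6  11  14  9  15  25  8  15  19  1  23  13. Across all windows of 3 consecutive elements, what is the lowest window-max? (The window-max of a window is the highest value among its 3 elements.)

6

(4, 15, 13) → max 15
(15, 13, 7) → max 15
(13, 7, 13) → max 13
(7, 13, 14) → max 14
(13, 14, 3) → max 14
(14, 3, 4) → max 14
(3, 4, 11) → max 11
(4, 11, 2) → max 11
(11, 2, 4) → max 11
(2, 4, 6) → max 6
(4, 6, 11) → max 11
(6, 11, 14) → max 14
(11, 14, 9) → max 14
(14, 9, 15) → max 15
(9, 15, 25) → max 25
(15, 25, 8) → max 25
(25, 8, 15) → max 25
(8, 15, 19) → max 19
(15, 19, 1) → max 19
(19, 1, 23) → max 23
(1, 23, 13) → max 23
Lowest of these is 6.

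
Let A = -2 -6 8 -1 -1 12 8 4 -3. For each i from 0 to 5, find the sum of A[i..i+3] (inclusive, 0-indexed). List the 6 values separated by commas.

-1, 0, 18, 18, 23, 21

[-2, -6, 8, -1] → sum -1
[-6, 8, -1, -1] → sum 0
[8, -1, -1, 12] → sum 18
[-1, -1, 12, 8] → sum 18
[-1, 12, 8, 4] → sum 23
[12, 8, 4, -3] → sum 21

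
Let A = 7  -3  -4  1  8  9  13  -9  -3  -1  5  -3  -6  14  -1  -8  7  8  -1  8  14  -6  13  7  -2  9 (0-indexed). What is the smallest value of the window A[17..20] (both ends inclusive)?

-1

Elements at indices 17..20: 8, -1, 8, 14
min(8, -1, 8, 14) = -1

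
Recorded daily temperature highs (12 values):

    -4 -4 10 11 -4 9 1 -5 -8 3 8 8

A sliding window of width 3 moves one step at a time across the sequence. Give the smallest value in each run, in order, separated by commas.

-4, -4, -4, -4, -4, -5, -8, -8, -8, 3

[-4, -4, 10] → min -4
[-4, 10, 11] → min -4
[10, 11, -4] → min -4
[11, -4, 9] → min -4
[-4, 9, 1] → min -4
[9, 1, -5] → min -5
[1, -5, -8] → min -8
[-5, -8, 3] → min -8
[-8, 3, 8] → min -8
[3, 8, 8] → min 3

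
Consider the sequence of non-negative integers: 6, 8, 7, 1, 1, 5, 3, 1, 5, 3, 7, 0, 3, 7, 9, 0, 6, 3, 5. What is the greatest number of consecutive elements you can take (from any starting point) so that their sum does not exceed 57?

15

Extend to the right; shrink from the left whenever the sum exceeds 57:
add 6: [6] sum 6, len 1
add 8: [6, 8] sum 14, len 2
add 7: [6, 8, 7] sum 21, len 3
add 1: [6, 8, 7, 1] sum 22, len 4
add 1: [6, 8, 7, 1, 1] sum 23, len 5
add 5: [6, 8, 7, 1, 1, 5] sum 28, len 6
add 3: [6, 8, 7, 1, 1, 5, 3] sum 31, len 7
add 1: [6, 8, 7, 1, 1, 5, 3, 1] sum 32, len 8
add 5: [6, 8, 7, 1, 1, 5, 3, 1, 5] sum 37, len 9
add 3: [6, 8, 7, 1, 1, 5, 3, 1, 5, 3] sum 40, len 10
add 7: [6, 8, 7, 1, 1, 5, 3, 1, 5, 3, 7] sum 47, len 11
add 0: [6, 8, 7, 1, 1, 5, 3, 1, 5, 3, 7, 0] sum 47, len 12
add 3: [6, 8, 7, 1, 1, 5, 3, 1, 5, 3, 7, 0, 3] sum 50, len 13
add 7: [6, 8, 7, 1, 1, 5, 3, 1, 5, 3, 7, 0, 3, 7] sum 57, len 14
add 9: [7, 1, 1, 5, 3, 1, 5, 3, 7, 0, 3, 7, 9] sum 52, len 13
add 0: [7, 1, 1, 5, 3, 1, 5, 3, 7, 0, 3, 7, 9, 0] sum 52, len 14
add 6: [1, 1, 5, 3, 1, 5, 3, 7, 0, 3, 7, 9, 0, 6] sum 51, len 14
add 3: [1, 1, 5, 3, 1, 5, 3, 7, 0, 3, 7, 9, 0, 6, 3] sum 54, len 15
add 5: [5, 3, 1, 5, 3, 7, 0, 3, 7, 9, 0, 6, 3, 5] sum 57, len 14
Longest length seen: 15.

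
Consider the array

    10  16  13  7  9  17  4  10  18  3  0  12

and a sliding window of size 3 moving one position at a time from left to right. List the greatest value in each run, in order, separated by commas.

(10, 16, 13) → max 16
(16, 13, 7) → max 16
(13, 7, 9) → max 13
(7, 9, 17) → max 17
(9, 17, 4) → max 17
(17, 4, 10) → max 17
(4, 10, 18) → max 18
(10, 18, 3) → max 18
(18, 3, 0) → max 18
(3, 0, 12) → max 12

16, 16, 13, 17, 17, 17, 18, 18, 18, 12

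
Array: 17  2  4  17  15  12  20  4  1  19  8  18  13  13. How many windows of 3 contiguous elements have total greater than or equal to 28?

8

17 2 4 → sum 23
2 4 17 → sum 23
4 17 15 → sum 36  ≥ 28 ✓
17 15 12 → sum 44  ≥ 28 ✓
15 12 20 → sum 47  ≥ 28 ✓
12 20 4 → sum 36  ≥ 28 ✓
20 4 1 → sum 25
4 1 19 → sum 24
1 19 8 → sum 28  ≥ 28 ✓
19 8 18 → sum 45  ≥ 28 ✓
8 18 13 → sum 39  ≥ 28 ✓
18 13 13 → sum 44  ≥ 28 ✓
8 windows satisfy the condition.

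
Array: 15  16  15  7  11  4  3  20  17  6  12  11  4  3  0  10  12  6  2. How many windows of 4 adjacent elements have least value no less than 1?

(15, 16, 15, 7) → min 7  ≥ 1 ✓
(16, 15, 7, 11) → min 7  ≥ 1 ✓
(15, 7, 11, 4) → min 4  ≥ 1 ✓
(7, 11, 4, 3) → min 3  ≥ 1 ✓
(11, 4, 3, 20) → min 3  ≥ 1 ✓
(4, 3, 20, 17) → min 3  ≥ 1 ✓
(3, 20, 17, 6) → min 3  ≥ 1 ✓
(20, 17, 6, 12) → min 6  ≥ 1 ✓
(17, 6, 12, 11) → min 6  ≥ 1 ✓
(6, 12, 11, 4) → min 4  ≥ 1 ✓
(12, 11, 4, 3) → min 3  ≥ 1 ✓
(11, 4, 3, 0) → min 0
(4, 3, 0, 10) → min 0
(3, 0, 10, 12) → min 0
(0, 10, 12, 6) → min 0
(10, 12, 6, 2) → min 2  ≥ 1 ✓
12 windows satisfy the condition.

12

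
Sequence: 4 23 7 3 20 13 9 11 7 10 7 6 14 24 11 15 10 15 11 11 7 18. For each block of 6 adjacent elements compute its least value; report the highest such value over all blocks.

[4, 23, 7, 3, 20, 13] → min 3
[23, 7, 3, 20, 13, 9] → min 3
[7, 3, 20, 13, 9, 11] → min 3
[3, 20, 13, 9, 11, 7] → min 3
[20, 13, 9, 11, 7, 10] → min 7
[13, 9, 11, 7, 10, 7] → min 7
[9, 11, 7, 10, 7, 6] → min 6
[11, 7, 10, 7, 6, 14] → min 6
[7, 10, 7, 6, 14, 24] → min 6
[10, 7, 6, 14, 24, 11] → min 6
[7, 6, 14, 24, 11, 15] → min 6
[6, 14, 24, 11, 15, 10] → min 6
[14, 24, 11, 15, 10, 15] → min 10
[24, 11, 15, 10, 15, 11] → min 10
[11, 15, 10, 15, 11, 11] → min 10
[15, 10, 15, 11, 11, 7] → min 7
[10, 15, 11, 11, 7, 18] → min 7
Highest of these is 10.

10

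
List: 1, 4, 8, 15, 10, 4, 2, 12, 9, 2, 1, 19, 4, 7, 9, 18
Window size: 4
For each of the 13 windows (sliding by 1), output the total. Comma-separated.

Sliding a size-4 window across the 16 values:
(1, 4, 8, 15) → sum 28
(4, 8, 15, 10) → sum 37
(8, 15, 10, 4) → sum 37
(15, 10, 4, 2) → sum 31
(10, 4, 2, 12) → sum 28
(4, 2, 12, 9) → sum 27
(2, 12, 9, 2) → sum 25
(12, 9, 2, 1) → sum 24
(9, 2, 1, 19) → sum 31
(2, 1, 19, 4) → sum 26
(1, 19, 4, 7) → sum 31
(19, 4, 7, 9) → sum 39
(4, 7, 9, 18) → sum 38

28, 37, 37, 31, 28, 27, 25, 24, 31, 26, 31, 39, 38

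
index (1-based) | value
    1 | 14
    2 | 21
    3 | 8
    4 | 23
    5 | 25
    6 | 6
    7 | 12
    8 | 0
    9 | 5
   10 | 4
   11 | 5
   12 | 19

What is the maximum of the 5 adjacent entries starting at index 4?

25

Elements at indices 4..8: 23, 25, 6, 12, 0
max(23, 25, 6, 12, 0) = 25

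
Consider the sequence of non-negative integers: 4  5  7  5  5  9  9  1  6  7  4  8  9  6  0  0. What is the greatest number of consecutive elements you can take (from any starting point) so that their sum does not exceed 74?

13

add 4: [4] sum 4, len 1
add 5: [4, 5] sum 9, len 2
add 7: [4, 5, 7] sum 16, len 3
add 5: [4, 5, 7, 5] sum 21, len 4
add 5: [4, 5, 7, 5, 5] sum 26, len 5
add 9: [4, 5, 7, 5, 5, 9] sum 35, len 6
add 9: [4, 5, 7, 5, 5, 9, 9] sum 44, len 7
add 1: [4, 5, 7, 5, 5, 9, 9, 1] sum 45, len 8
add 6: [4, 5, 7, 5, 5, 9, 9, 1, 6] sum 51, len 9
add 7: [4, 5, 7, 5, 5, 9, 9, 1, 6, 7] sum 58, len 10
add 4: [4, 5, 7, 5, 5, 9, 9, 1, 6, 7, 4] sum 62, len 11
add 8: [4, 5, 7, 5, 5, 9, 9, 1, 6, 7, 4, 8] sum 70, len 12
add 9: [7, 5, 5, 9, 9, 1, 6, 7, 4, 8, 9] sum 70, len 11
add 6: [5, 5, 9, 9, 1, 6, 7, 4, 8, 9, 6] sum 69, len 11
add 0: [5, 5, 9, 9, 1, 6, 7, 4, 8, 9, 6, 0] sum 69, len 12
add 0: [5, 5, 9, 9, 1, 6, 7, 4, 8, 9, 6, 0, 0] sum 69, len 13
Longest length seen: 13.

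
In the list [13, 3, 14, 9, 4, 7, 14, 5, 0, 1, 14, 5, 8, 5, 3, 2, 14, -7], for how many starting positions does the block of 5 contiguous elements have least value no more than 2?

[13, 3, 14, 9, 4] → min 3
[3, 14, 9, 4, 7] → min 3
[14, 9, 4, 7, 14] → min 4
[9, 4, 7, 14, 5] → min 4
[4, 7, 14, 5, 0] → min 0  ≤ 2 ✓
[7, 14, 5, 0, 1] → min 0  ≤ 2 ✓
[14, 5, 0, 1, 14] → min 0  ≤ 2 ✓
[5, 0, 1, 14, 5] → min 0  ≤ 2 ✓
[0, 1, 14, 5, 8] → min 0  ≤ 2 ✓
[1, 14, 5, 8, 5] → min 1  ≤ 2 ✓
[14, 5, 8, 5, 3] → min 3
[5, 8, 5, 3, 2] → min 2  ≤ 2 ✓
[8, 5, 3, 2, 14] → min 2  ≤ 2 ✓
[5, 3, 2, 14, -7] → min -7  ≤ 2 ✓
9 windows satisfy the condition.

9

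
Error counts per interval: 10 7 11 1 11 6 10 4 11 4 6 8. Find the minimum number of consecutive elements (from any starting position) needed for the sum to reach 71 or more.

add 10: running sum 10 < 71
add 7: running sum 17 < 71
add 11: running sum 28 < 71
add 1: running sum 29 < 71
add 11: running sum 40 < 71
add 6: running sum 46 < 71
add 10: running sum 56 < 71
add 4: running sum 60 < 71
end 8: [10, 7, 11, 1, 11, 6, 10, 4, 11] sum 71, len 9
end 9: [10, 7, 11, 1, 11, 6, 10, 4, 11, 4] sum 75, len 10
end 10: [7, 11, 1, 11, 6, 10, 4, 11, 4, 6] sum 71, len 10
end 11: [11, 1, 11, 6, 10, 4, 11, 4, 6, 8] sum 72, len 10
Shortest qualifying length: 9.

9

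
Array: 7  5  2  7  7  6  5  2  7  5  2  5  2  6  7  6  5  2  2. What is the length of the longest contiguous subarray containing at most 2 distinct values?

4

Extend right; when distinct count exceeds 2, shrink from the left:
add 7: window [7] (1 distinct), len 1
add 5: window [7, 5] (2 distinct), len 2
add 2: window [5, 2] (2 distinct), len 2
add 7: window [2, 7] (2 distinct), len 2
add 7: window [2, 7, 7] (2 distinct), len 3
add 6: window [7, 7, 6] (2 distinct), len 3
add 5: window [6, 5] (2 distinct), len 2
add 2: window [5, 2] (2 distinct), len 2
add 7: window [2, 7] (2 distinct), len 2
add 5: window [7, 5] (2 distinct), len 2
add 2: window [5, 2] (2 distinct), len 2
add 5: window [5, 2, 5] (2 distinct), len 3
add 2: window [5, 2, 5, 2] (2 distinct), len 4
add 6: window [2, 6] (2 distinct), len 2
add 7: window [6, 7] (2 distinct), len 2
add 6: window [6, 7, 6] (2 distinct), len 3
add 5: window [6, 5] (2 distinct), len 2
add 2: window [5, 2] (2 distinct), len 2
add 2: window [5, 2, 2] (2 distinct), len 3
Longest length with ≤2 distinct: 4.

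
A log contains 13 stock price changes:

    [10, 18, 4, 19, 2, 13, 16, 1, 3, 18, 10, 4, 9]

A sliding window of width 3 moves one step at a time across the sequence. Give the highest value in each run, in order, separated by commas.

18, 19, 19, 19, 16, 16, 16, 18, 18, 18, 10

(10, 18, 4) → max 18
(18, 4, 19) → max 19
(4, 19, 2) → max 19
(19, 2, 13) → max 19
(2, 13, 16) → max 16
(13, 16, 1) → max 16
(16, 1, 3) → max 16
(1, 3, 18) → max 18
(3, 18, 10) → max 18
(18, 10, 4) → max 18
(10, 4, 9) → max 10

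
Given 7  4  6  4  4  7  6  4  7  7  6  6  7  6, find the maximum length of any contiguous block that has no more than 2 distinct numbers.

6

[7] 1 distinct, len 1
[7, 4] 2 distinct, len 2
[4, 6] 2 distinct, len 2
[4, 6, 4] 2 distinct, len 3
[4, 6, 4, 4] 2 distinct, len 4
[4, 4, 7] 2 distinct, len 3
[7, 6] 2 distinct, len 2
[6, 4] 2 distinct, len 2
[4, 7] 2 distinct, len 2
[4, 7, 7] 2 distinct, len 3
[7, 7, 6] 2 distinct, len 3
[7, 7, 6, 6] 2 distinct, len 4
[7, 7, 6, 6, 7] 2 distinct, len 5
[7, 7, 6, 6, 7, 6] 2 distinct, len 6
Longest length with ≤2 distinct: 6.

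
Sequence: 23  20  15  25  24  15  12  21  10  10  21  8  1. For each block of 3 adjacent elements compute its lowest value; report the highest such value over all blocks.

23 20 15 → min 15
20 15 25 → min 15
15 25 24 → min 15
25 24 15 → min 15
24 15 12 → min 12
15 12 21 → min 12
12 21 10 → min 10
21 10 10 → min 10
10 10 21 → min 10
10 21 8 → min 8
21 8 1 → min 1
Highest of these is 15.

15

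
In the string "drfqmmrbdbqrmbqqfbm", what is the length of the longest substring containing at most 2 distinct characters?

[d] 1 distinct, len 1
[d, r] 2 distinct, len 2
[r, f] 2 distinct, len 2
[f, q] 2 distinct, len 2
[q, m] 2 distinct, len 2
[q, m, m] 2 distinct, len 3
[m, m, r] 2 distinct, len 3
[r, b] 2 distinct, len 2
[b, d] 2 distinct, len 2
[b, d, b] 2 distinct, len 3
[b, q] 2 distinct, len 2
[q, r] 2 distinct, len 2
[r, m] 2 distinct, len 2
[m, b] 2 distinct, len 2
[b, q] 2 distinct, len 2
[b, q, q] 2 distinct, len 3
[q, q, f] 2 distinct, len 3
[f, b] 2 distinct, len 2
[b, m] 2 distinct, len 2
Longest length with ≤2 distinct: 3.

3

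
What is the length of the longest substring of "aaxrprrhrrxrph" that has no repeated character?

[a] len 1
[a] len 1
[a, x] len 2
[a, x, r] len 3
[a, x, r, p] len 4
[p, r] len 2
[r] len 1
[r, h] len 2
[h, r] len 2
[r] len 1
[r, x] len 2
[x, r] len 2
[x, r, p] len 3
[x, r, p, h] len 4
Longest all-distinct length: 4.

4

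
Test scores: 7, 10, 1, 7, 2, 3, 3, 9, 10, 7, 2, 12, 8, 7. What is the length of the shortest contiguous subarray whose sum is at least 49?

add 7: running sum 7 < 49
add 10: running sum 17 < 49
add 1: running sum 18 < 49
add 7: running sum 25 < 49
add 2: running sum 27 < 49
add 3: running sum 30 < 49
add 3: running sum 33 < 49
add 9: running sum 42 < 49
end 8: [7, 10, 1, 7, 2, 3, 3, 9, 10] sum 52, len 9
end 9: [10, 1, 7, 2, 3, 3, 9, 10, 7] sum 52, len 9
end 10: [10, 1, 7, 2, 3, 3, 9, 10, 7, 2] sum 54, len 10
end 11: [7, 2, 3, 3, 9, 10, 7, 2, 12] sum 55, len 9
end 12: [3, 9, 10, 7, 2, 12, 8] sum 51, len 7
end 13: [9, 10, 7, 2, 12, 8, 7] sum 55, len 7
Shortest qualifying length: 7.

7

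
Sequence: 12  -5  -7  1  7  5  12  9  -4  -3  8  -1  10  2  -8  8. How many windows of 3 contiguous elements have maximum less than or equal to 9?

(12, -5, -7) → max 12
(-5, -7, 1) → max 1  ≤ 9 ✓
(-7, 1, 7) → max 7  ≤ 9 ✓
(1, 7, 5) → max 7  ≤ 9 ✓
(7, 5, 12) → max 12
(5, 12, 9) → max 12
(12, 9, -4) → max 12
(9, -4, -3) → max 9  ≤ 9 ✓
(-4, -3, 8) → max 8  ≤ 9 ✓
(-3, 8, -1) → max 8  ≤ 9 ✓
(8, -1, 10) → max 10
(-1, 10, 2) → max 10
(10, 2, -8) → max 10
(2, -8, 8) → max 8  ≤ 9 ✓
7 windows satisfy the condition.

7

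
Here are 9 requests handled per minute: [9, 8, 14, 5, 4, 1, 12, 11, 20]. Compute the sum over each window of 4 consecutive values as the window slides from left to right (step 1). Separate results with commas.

[9, 8, 14, 5] → sum 36
[8, 14, 5, 4] → sum 31
[14, 5, 4, 1] → sum 24
[5, 4, 1, 12] → sum 22
[4, 1, 12, 11] → sum 28
[1, 12, 11, 20] → sum 44

36, 31, 24, 22, 28, 44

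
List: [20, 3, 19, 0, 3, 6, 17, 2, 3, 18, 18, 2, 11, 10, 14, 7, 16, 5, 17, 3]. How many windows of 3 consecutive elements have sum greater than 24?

20 3 19 → sum 42  > 24 ✓
3 19 0 → sum 22
19 0 3 → sum 22
0 3 6 → sum 9
3 6 17 → sum 26  > 24 ✓
6 17 2 → sum 25  > 24 ✓
17 2 3 → sum 22
2 3 18 → sum 23
3 18 18 → sum 39  > 24 ✓
18 18 2 → sum 38  > 24 ✓
18 2 11 → sum 31  > 24 ✓
2 11 10 → sum 23
11 10 14 → sum 35  > 24 ✓
10 14 7 → sum 31  > 24 ✓
14 7 16 → sum 37  > 24 ✓
7 16 5 → sum 28  > 24 ✓
16 5 17 → sum 38  > 24 ✓
5 17 3 → sum 25  > 24 ✓
12 windows satisfy the condition.

12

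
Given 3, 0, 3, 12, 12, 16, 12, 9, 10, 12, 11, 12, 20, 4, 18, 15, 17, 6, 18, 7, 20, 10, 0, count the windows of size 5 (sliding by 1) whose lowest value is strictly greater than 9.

1

(3, 0, 3, 12, 12) → min 0
(0, 3, 12, 12, 16) → min 0
(3, 12, 12, 16, 12) → min 3
(12, 12, 16, 12, 9) → min 9
(12, 16, 12, 9, 10) → min 9
(16, 12, 9, 10, 12) → min 9
(12, 9, 10, 12, 11) → min 9
(9, 10, 12, 11, 12) → min 9
(10, 12, 11, 12, 20) → min 10  > 9 ✓
(12, 11, 12, 20, 4) → min 4
(11, 12, 20, 4, 18) → min 4
(12, 20, 4, 18, 15) → min 4
(20, 4, 18, 15, 17) → min 4
(4, 18, 15, 17, 6) → min 4
(18, 15, 17, 6, 18) → min 6
(15, 17, 6, 18, 7) → min 6
(17, 6, 18, 7, 20) → min 6
(6, 18, 7, 20, 10) → min 6
(18, 7, 20, 10, 0) → min 0
1 window satisfy the condition.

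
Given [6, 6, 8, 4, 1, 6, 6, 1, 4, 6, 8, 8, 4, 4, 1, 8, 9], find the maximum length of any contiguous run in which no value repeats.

4

[6] len 1
[6] len 1
[6, 8] len 2
[6, 8, 4] len 3
[6, 8, 4, 1] len 4
[8, 4, 1, 6] len 4
[6] len 1
[6, 1] len 2
[6, 1, 4] len 3
[1, 4, 6] len 3
[1, 4, 6, 8] len 4
[8] len 1
[8, 4] len 2
[4] len 1
[4, 1] len 2
[4, 1, 8] len 3
[4, 1, 8, 9] len 4
Longest all-distinct length: 4.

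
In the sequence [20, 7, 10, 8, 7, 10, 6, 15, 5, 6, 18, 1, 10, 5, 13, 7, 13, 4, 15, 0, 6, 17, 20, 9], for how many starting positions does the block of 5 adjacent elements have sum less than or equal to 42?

10

(20, 7, 10, 8, 7) → sum 52
(7, 10, 8, 7, 10) → sum 42  ≤ 42 ✓
(10, 8, 7, 10, 6) → sum 41  ≤ 42 ✓
(8, 7, 10, 6, 15) → sum 46
(7, 10, 6, 15, 5) → sum 43
(10, 6, 15, 5, 6) → sum 42  ≤ 42 ✓
(6, 15, 5, 6, 18) → sum 50
(15, 5, 6, 18, 1) → sum 45
(5, 6, 18, 1, 10) → sum 40  ≤ 42 ✓
(6, 18, 1, 10, 5) → sum 40  ≤ 42 ✓
(18, 1, 10, 5, 13) → sum 47
(1, 10, 5, 13, 7) → sum 36  ≤ 42 ✓
(10, 5, 13, 7, 13) → sum 48
(5, 13, 7, 13, 4) → sum 42  ≤ 42 ✓
(13, 7, 13, 4, 15) → sum 52
(7, 13, 4, 15, 0) → sum 39  ≤ 42 ✓
(13, 4, 15, 0, 6) → sum 38  ≤ 42 ✓
(4, 15, 0, 6, 17) → sum 42  ≤ 42 ✓
(15, 0, 6, 17, 20) → sum 58
(0, 6, 17, 20, 9) → sum 52
10 windows satisfy the condition.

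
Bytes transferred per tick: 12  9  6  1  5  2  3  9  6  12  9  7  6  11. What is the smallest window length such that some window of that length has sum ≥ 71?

add 12: running sum 12 < 71
add 9: running sum 21 < 71
add 6: running sum 27 < 71
add 1: running sum 28 < 71
add 5: running sum 33 < 71
add 2: running sum 35 < 71
add 3: running sum 38 < 71
add 9: running sum 47 < 71
add 6: running sum 53 < 71
add 12: running sum 65 < 71
end 10: [12, 9, 6, 1, 5, 2, 3, 9, 6, 12, 9] sum 74, len 11
end 11: [12, 9, 6, 1, 5, 2, 3, 9, 6, 12, 9, 7] sum 81, len 12
end 12: [9, 6, 1, 5, 2, 3, 9, 6, 12, 9, 7, 6] sum 75, len 12
end 13: [1, 5, 2, 3, 9, 6, 12, 9, 7, 6, 11] sum 71, len 11
Shortest qualifying length: 11.

11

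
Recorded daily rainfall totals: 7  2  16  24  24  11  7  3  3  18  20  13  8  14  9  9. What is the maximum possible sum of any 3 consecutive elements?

64

7 2 16 → sum 25
2 16 24 → sum 42
16 24 24 → sum 64
24 24 11 → sum 59
24 11 7 → sum 42
11 7 3 → sum 21
7 3 3 → sum 13
3 3 18 → sum 24
3 18 20 → sum 41
18 20 13 → sum 51
20 13 8 → sum 41
13 8 14 → sum 35
8 14 9 → sum 31
14 9 9 → sum 32
Maximum of these is 64.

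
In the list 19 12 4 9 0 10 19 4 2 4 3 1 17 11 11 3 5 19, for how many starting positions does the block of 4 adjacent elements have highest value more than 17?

[19, 12, 4, 9] → max 19  > 17 ✓
[12, 4, 9, 0] → max 12
[4, 9, 0, 10] → max 10
[9, 0, 10, 19] → max 19  > 17 ✓
[0, 10, 19, 4] → max 19  > 17 ✓
[10, 19, 4, 2] → max 19  > 17 ✓
[19, 4, 2, 4] → max 19  > 17 ✓
[4, 2, 4, 3] → max 4
[2, 4, 3, 1] → max 4
[4, 3, 1, 17] → max 17
[3, 1, 17, 11] → max 17
[1, 17, 11, 11] → max 17
[17, 11, 11, 3] → max 17
[11, 11, 3, 5] → max 11
[11, 3, 5, 19] → max 19  > 17 ✓
6 windows satisfy the condition.

6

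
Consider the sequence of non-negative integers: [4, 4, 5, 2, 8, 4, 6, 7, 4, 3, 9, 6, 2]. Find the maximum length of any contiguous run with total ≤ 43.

→ 4: sum 4, len 1
→ 4: sum 8, len 2
→ 5: sum 13, len 3
→ 2: sum 15, len 4
→ 8: sum 23, len 5
→ 4: sum 27, len 6
→ 6: sum 33, len 7
→ 7: sum 40, len 8
→ 4 (dropped 4): sum 40, len 8
→ 3: sum 43, len 9
→ 9 (dropped 4, 5): sum 43, len 8
→ 6 (dropped 2, 8): sum 39, len 7
→ 2: sum 41, len 8
Longest length seen: 9.

9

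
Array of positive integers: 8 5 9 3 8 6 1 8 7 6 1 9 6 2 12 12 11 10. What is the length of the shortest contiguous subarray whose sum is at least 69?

Extend right; whenever the sum reaches 69, record the length and shrink from the left:
add 8: running sum 8 < 69
add 5: running sum 13 < 69
add 9: running sum 22 < 69
add 3: running sum 25 < 69
add 8: running sum 33 < 69
add 6: running sum 39 < 69
add 1: running sum 40 < 69
add 8: running sum 48 < 69
add 7: running sum 55 < 69
add 6: running sum 61 < 69
add 1: running sum 62 < 69
end 11: [8, 5, 9, 3, 8, 6, 1, 8, 7, 6, 1, 9] sum 71, len 12
end 12: [5, 9, 3, 8, 6, 1, 8, 7, 6, 1, 9, 6] sum 69, len 12
end 13: [5, 9, 3, 8, 6, 1, 8, 7, 6, 1, 9, 6, 2] sum 71, len 13
end 14: [3, 8, 6, 1, 8, 7, 6, 1, 9, 6, 2, 12] sum 69, len 12
end 15: [6, 1, 8, 7, 6, 1, 9, 6, 2, 12, 12] sum 70, len 11
end 16: [8, 7, 6, 1, 9, 6, 2, 12, 12, 11] sum 74, len 10
end 17: [6, 1, 9, 6, 2, 12, 12, 11, 10] sum 69, len 9
Shortest qualifying length: 9.

9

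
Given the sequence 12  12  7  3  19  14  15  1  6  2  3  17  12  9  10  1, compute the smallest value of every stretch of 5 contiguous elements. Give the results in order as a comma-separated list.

3, 3, 3, 1, 1, 1, 1, 1, 2, 2, 3, 1

[12, 12, 7, 3, 19] → min 3
[12, 7, 3, 19, 14] → min 3
[7, 3, 19, 14, 15] → min 3
[3, 19, 14, 15, 1] → min 1
[19, 14, 15, 1, 6] → min 1
[14, 15, 1, 6, 2] → min 1
[15, 1, 6, 2, 3] → min 1
[1, 6, 2, 3, 17] → min 1
[6, 2, 3, 17, 12] → min 2
[2, 3, 17, 12, 9] → min 2
[3, 17, 12, 9, 10] → min 3
[17, 12, 9, 10, 1] → min 1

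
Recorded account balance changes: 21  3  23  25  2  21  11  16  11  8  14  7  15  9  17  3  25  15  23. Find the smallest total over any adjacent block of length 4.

Window sums for each of the 16 positions:
(21, 3, 23, 25) → sum 72
(3, 23, 25, 2) → sum 53
(23, 25, 2, 21) → sum 71
(25, 2, 21, 11) → sum 59
(2, 21, 11, 16) → sum 50
(21, 11, 16, 11) → sum 59
(11, 16, 11, 8) → sum 46
(16, 11, 8, 14) → sum 49
(11, 8, 14, 7) → sum 40
(8, 14, 7, 15) → sum 44
(14, 7, 15, 9) → sum 45
(7, 15, 9, 17) → sum 48
(15, 9, 17, 3) → sum 44
(9, 17, 3, 25) → sum 54
(17, 3, 25, 15) → sum 60
(3, 25, 15, 23) → sum 66
Smallest of these is 40.

40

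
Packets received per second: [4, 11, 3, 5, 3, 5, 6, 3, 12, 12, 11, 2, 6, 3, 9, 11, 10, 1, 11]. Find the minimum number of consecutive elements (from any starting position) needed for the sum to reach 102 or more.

14

add 4: running sum 4 < 102
add 11: running sum 15 < 102
add 3: running sum 18 < 102
add 5: running sum 23 < 102
add 3: running sum 26 < 102
add 5: running sum 31 < 102
add 6: running sum 37 < 102
add 3: running sum 40 < 102
add 12: running sum 52 < 102
add 12: running sum 64 < 102
add 11: running sum 75 < 102
add 2: running sum 77 < 102
add 6: running sum 83 < 102
add 3: running sum 86 < 102
add 9: running sum 95 < 102
end 15: [11, 3, 5, 3, 5, 6, 3, 12, 12, 11, 2, 6, 3, 9, 11] sum 102, len 15
end 16: [11, 3, 5, 3, 5, 6, 3, 12, 12, 11, 2, 6, 3, 9, 11, 10] sum 112, len 16
end 17: [3, 5, 3, 5, 6, 3, 12, 12, 11, 2, 6, 3, 9, 11, 10, 1] sum 102, len 16
end 18: [5, 6, 3, 12, 12, 11, 2, 6, 3, 9, 11, 10, 1, 11] sum 102, len 14
Shortest qualifying length: 14.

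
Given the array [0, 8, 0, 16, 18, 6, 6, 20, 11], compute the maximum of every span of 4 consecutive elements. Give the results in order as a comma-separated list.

16, 18, 18, 18, 20, 20

Sliding a size-4 window across the 9 values:
[0, 8, 0, 16] → max 16
[8, 0, 16, 18] → max 18
[0, 16, 18, 6] → max 18
[16, 18, 6, 6] → max 18
[18, 6, 6, 20] → max 20
[6, 6, 20, 11] → max 20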